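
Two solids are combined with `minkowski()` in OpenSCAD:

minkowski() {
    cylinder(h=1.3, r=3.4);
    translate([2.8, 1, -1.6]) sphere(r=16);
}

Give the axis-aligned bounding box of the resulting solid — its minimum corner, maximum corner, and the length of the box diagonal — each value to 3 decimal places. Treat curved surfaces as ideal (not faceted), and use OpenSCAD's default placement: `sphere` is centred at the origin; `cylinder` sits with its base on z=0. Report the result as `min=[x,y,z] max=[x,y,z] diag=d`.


A = translate([2.8, 1, -1.6]) sphere(r=16) → bbox [-13.2,-15,-17.6] .. [18.8,17,14.4]
B = cylinder(h=1.3, r=3.4) → bbox [-3.4,-3.4,0] .. [3.4,3.4,1.3]
lo = A.lo+B.lo = [-13.2-3.4, -15-3.4, -17.6+0] = [-16.600,-18.400,-17.600]
hi = A.hi+B.hi = [18.8+3.4, 17+3.4, 14.4+1.3] = [22.200,20.400,15.700]
diag = √(38.8²+38.8²+33.3²) = √4119.77 = 64.185

min=[-16.600,-18.400,-17.600] max=[22.200,20.400,15.700] diag=64.185


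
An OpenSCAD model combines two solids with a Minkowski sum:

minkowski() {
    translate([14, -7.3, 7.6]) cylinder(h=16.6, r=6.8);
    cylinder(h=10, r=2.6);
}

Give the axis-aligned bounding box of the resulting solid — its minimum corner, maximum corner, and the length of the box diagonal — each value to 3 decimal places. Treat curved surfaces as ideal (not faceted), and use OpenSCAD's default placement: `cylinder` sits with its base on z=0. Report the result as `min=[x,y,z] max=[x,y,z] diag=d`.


min=[4.600,-16.700,7.600] max=[23.400,2.100,34.200] diag=37.609

A = translate([14, -7.3, 7.6]) cylinder(h=16.6, r=6.8) → bbox [7.2,-14.1,7.6] .. [20.8,-0.5,24.2]
B = cylinder(h=10, r=2.6) → bbox [-2.6,-2.6,0] .. [2.6,2.6,10]
lo = A.lo+B.lo = [7.2-2.6, -14.1-2.6, 7.6+0] = [4.600,-16.700,7.600]
hi = A.hi+B.hi = [20.8+2.6, -0.5+2.6, 24.2+10] = [23.400,2.100,34.200]
diag = √(18.8²+18.8²+26.6²) = √1414.44 = 37.609


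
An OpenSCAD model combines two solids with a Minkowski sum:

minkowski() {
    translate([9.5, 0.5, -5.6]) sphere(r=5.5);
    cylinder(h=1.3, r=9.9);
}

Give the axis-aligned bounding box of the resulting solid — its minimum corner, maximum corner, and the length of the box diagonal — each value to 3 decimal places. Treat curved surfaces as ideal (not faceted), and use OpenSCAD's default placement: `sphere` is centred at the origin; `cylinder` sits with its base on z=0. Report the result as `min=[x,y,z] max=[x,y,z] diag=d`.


A = translate([9.5, 0.5, -5.6]) sphere(r=5.5) → bbox [4,-5,-11.1] .. [15,6,-0.1]
B = cylinder(h=1.3, r=9.9) → bbox [-9.9,-9.9,0] .. [9.9,9.9,1.3]
lo = A.lo+B.lo = [4-9.9, -5-9.9, -11.1+0] = [-5.900,-14.900,-11.100]
hi = A.hi+B.hi = [15+9.9, 6+9.9, -0.1+1.3] = [24.900,15.900,1.200]
diag = √(30.8²+30.8²+12.3²) = √2048.57 = 45.261

min=[-5.900,-14.900,-11.100] max=[24.900,15.900,1.200] diag=45.261


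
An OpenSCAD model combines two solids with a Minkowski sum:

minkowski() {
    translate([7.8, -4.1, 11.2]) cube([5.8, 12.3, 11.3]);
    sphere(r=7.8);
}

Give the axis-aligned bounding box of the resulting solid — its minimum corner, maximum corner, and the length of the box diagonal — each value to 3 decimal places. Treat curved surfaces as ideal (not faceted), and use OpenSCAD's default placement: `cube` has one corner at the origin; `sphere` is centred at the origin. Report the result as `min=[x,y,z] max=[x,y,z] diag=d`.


A = translate([7.8, -4.1, 11.2]) cube([5.8, 12.3, 11.3]) → bbox [7.8,-4.1,11.2] .. [13.6,8.2,22.5]
B = sphere(r=7.8) → bbox [-7.8,-7.8,-7.8] .. [7.8,7.8,7.8]
lo = A.lo+B.lo = [7.8-7.8, -4.1-7.8, 11.2-7.8] = [0.000,-11.900,3.400]
hi = A.hi+B.hi = [13.6+7.8, 8.2+7.8, 22.5+7.8] = [21.400,16.000,30.300]
diag = √(21.4²+27.9²+26.9²) = √1959.98 = 44.272

min=[0.000,-11.900,3.400] max=[21.400,16.000,30.300] diag=44.272


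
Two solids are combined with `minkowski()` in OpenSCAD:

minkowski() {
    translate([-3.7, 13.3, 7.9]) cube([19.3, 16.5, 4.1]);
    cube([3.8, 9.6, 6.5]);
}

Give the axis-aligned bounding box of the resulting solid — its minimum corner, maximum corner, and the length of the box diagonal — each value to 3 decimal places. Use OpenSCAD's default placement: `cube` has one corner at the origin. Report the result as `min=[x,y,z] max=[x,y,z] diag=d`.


A = translate([-3.7, 13.3, 7.9]) cube([19.3, 16.5, 4.1]) → bbox [-3.7,13.3,7.9] .. [15.6,29.8,12]
B = cube([3.8, 9.6, 6.5]) → bbox [0,0,0] .. [3.8,9.6,6.5]
lo = A.lo+B.lo = [-3.7+0, 13.3+0, 7.9+0] = [-3.700,13.300,7.900]
hi = A.hi+B.hi = [15.6+3.8, 29.8+9.6, 12+6.5] = [19.400,39.400,18.500]
diag = √(23.1²+26.1²+10.6²) = √1327.18 = 36.430

min=[-3.700,13.300,7.900] max=[19.400,39.400,18.500] diag=36.430


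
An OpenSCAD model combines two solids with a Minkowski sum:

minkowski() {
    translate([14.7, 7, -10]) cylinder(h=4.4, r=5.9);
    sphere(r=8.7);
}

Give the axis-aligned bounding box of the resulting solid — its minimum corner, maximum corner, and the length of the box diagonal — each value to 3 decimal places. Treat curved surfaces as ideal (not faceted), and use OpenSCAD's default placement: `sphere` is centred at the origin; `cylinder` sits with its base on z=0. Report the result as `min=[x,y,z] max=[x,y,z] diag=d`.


A = translate([14.7, 7, -10]) cylinder(h=4.4, r=5.9) → bbox [8.8,1.1,-10] .. [20.6,12.9,-5.6]
B = sphere(r=8.7) → bbox [-8.7,-8.7,-8.7] .. [8.7,8.7,8.7]
lo = A.lo+B.lo = [8.8-8.7, 1.1-8.7, -10-8.7] = [0.100,-7.600,-18.700]
hi = A.hi+B.hi = [20.6+8.7, 12.9+8.7, -5.6+8.7] = [29.300,21.600,3.100]
diag = √(29.2²+29.2²+21.8²) = √2180.52 = 46.696

min=[0.100,-7.600,-18.700] max=[29.300,21.600,3.100] diag=46.696


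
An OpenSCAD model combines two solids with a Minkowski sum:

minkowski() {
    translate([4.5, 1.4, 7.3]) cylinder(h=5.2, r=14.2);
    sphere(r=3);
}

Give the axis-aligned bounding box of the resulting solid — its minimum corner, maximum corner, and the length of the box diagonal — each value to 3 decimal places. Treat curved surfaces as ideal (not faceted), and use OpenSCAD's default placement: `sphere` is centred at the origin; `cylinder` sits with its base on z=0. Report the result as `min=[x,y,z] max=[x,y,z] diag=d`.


A = translate([4.5, 1.4, 7.3]) cylinder(h=5.2, r=14.2) → bbox [-9.7,-12.8,7.3] .. [18.7,15.6,12.5]
B = sphere(r=3) → bbox [-3,-3,-3] .. [3,3,3]
lo = A.lo+B.lo = [-9.7-3, -12.8-3, 7.3-3] = [-12.700,-15.800,4.300]
hi = A.hi+B.hi = [18.7+3, 15.6+3, 12.5+3] = [21.700,18.600,15.500]
diag = √(34.4²+34.4²+11.2²) = √2492.16 = 49.922

min=[-12.700,-15.800,4.300] max=[21.700,18.600,15.500] diag=49.922


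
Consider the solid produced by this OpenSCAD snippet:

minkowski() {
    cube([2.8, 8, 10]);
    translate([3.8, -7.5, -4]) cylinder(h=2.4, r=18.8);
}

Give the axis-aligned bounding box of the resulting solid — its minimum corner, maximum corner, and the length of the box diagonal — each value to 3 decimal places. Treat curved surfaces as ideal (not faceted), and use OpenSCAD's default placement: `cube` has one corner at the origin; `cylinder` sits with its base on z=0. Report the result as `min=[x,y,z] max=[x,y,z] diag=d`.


A = translate([3.8, -7.5, -4]) cylinder(h=2.4, r=18.8) → bbox [-15,-26.3,-4] .. [22.6,11.3,-1.6]
B = cube([2.8, 8, 10]) → bbox [0,0,0] .. [2.8,8,10]
lo = A.lo+B.lo = [-15+0, -26.3+0, -4+0] = [-15.000,-26.300,-4.000]
hi = A.hi+B.hi = [22.6+2.8, 11.3+8, -1.6+10] = [25.400,19.300,8.400]
diag = √(40.4²+45.6²+12.4²) = √3865.28 = 62.171

min=[-15.000,-26.300,-4.000] max=[25.400,19.300,8.400] diag=62.171


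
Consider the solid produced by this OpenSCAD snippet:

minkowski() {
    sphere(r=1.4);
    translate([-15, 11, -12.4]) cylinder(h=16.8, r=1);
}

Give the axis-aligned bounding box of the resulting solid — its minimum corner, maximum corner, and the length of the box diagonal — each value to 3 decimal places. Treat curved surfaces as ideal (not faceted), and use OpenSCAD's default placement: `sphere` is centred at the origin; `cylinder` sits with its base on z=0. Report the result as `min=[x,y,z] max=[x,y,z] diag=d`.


A = translate([-15, 11, -12.4]) cylinder(h=16.8, r=1) → bbox [-16,10,-12.4] .. [-14,12,4.4]
B = sphere(r=1.4) → bbox [-1.4,-1.4,-1.4] .. [1.4,1.4,1.4]
lo = A.lo+B.lo = [-16-1.4, 10-1.4, -12.4-1.4] = [-17.400,8.600,-13.800]
hi = A.hi+B.hi = [-14+1.4, 12+1.4, 4.4+1.4] = [-12.600,13.400,5.800]
diag = √(4.8²+4.8²+19.6²) = √430.24 = 20.742

min=[-17.400,8.600,-13.800] max=[-12.600,13.400,5.800] diag=20.742


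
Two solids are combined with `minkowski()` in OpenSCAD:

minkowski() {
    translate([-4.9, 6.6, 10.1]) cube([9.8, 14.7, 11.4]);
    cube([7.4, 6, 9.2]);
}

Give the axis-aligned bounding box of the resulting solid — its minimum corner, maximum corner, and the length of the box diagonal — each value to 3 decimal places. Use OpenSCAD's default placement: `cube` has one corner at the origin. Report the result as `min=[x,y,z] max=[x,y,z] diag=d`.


min=[-4.900,6.600,10.100] max=[12.300,27.300,30.700] diag=33.892

A = translate([-4.9, 6.6, 10.1]) cube([9.8, 14.7, 11.4]) → bbox [-4.9,6.6,10.1] .. [4.9,21.3,21.5]
B = cube([7.4, 6, 9.2]) → bbox [0,0,0] .. [7.4,6,9.2]
lo = A.lo+B.lo = [-4.9+0, 6.6+0, 10.1+0] = [-4.900,6.600,10.100]
hi = A.hi+B.hi = [4.9+7.4, 21.3+6, 21.5+9.2] = [12.300,27.300,30.700]
diag = √(17.2²+20.7²+20.6²) = √1148.69 = 33.892


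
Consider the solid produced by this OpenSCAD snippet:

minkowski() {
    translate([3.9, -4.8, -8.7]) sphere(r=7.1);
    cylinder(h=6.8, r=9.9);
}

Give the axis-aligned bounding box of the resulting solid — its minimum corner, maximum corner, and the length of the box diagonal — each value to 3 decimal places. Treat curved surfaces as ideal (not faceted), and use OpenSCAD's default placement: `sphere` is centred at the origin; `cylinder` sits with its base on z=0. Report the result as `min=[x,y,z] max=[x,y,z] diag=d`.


A = translate([3.9, -4.8, -8.7]) sphere(r=7.1) → bbox [-3.2,-11.9,-15.8] .. [11,2.3,-1.6]
B = cylinder(h=6.8, r=9.9) → bbox [-9.9,-9.9,0] .. [9.9,9.9,6.8]
lo = A.lo+B.lo = [-3.2-9.9, -11.9-9.9, -15.8+0] = [-13.100,-21.800,-15.800]
hi = A.hi+B.hi = [11+9.9, 2.3+9.9, -1.6+6.8] = [20.900,12.200,5.200]
diag = √(34²+34²+21²) = √2753 = 52.469

min=[-13.100,-21.800,-15.800] max=[20.900,12.200,5.200] diag=52.469


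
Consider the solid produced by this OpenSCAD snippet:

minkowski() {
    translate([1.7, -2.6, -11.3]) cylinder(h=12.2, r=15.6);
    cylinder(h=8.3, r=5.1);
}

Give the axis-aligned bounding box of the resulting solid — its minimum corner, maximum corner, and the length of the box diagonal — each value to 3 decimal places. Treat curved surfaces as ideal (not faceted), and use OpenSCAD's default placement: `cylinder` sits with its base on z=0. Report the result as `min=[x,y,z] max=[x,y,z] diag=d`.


A = translate([1.7, -2.6, -11.3]) cylinder(h=12.2, r=15.6) → bbox [-13.9,-18.2,-11.3] .. [17.3,13,0.9]
B = cylinder(h=8.3, r=5.1) → bbox [-5.1,-5.1,0] .. [5.1,5.1,8.3]
lo = A.lo+B.lo = [-13.9-5.1, -18.2-5.1, -11.3+0] = [-19.000,-23.300,-11.300]
hi = A.hi+B.hi = [17.3+5.1, 13+5.1, 0.9+8.3] = [22.400,18.100,9.200]
diag = √(41.4²+41.4²+20.5²) = √3848.17 = 62.034

min=[-19.000,-23.300,-11.300] max=[22.400,18.100,9.200] diag=62.034


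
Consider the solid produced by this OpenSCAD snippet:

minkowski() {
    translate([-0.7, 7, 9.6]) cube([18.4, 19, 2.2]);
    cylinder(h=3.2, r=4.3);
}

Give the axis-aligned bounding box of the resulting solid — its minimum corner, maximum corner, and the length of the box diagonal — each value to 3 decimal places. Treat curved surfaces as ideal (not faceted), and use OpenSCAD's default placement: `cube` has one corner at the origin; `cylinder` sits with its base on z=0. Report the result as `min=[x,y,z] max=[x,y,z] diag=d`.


min=[-5.000,2.700,9.600] max=[22.000,30.300,15.000] diag=38.986

A = translate([-0.7, 7, 9.6]) cube([18.4, 19, 2.2]) → bbox [-0.7,7,9.6] .. [17.7,26,11.8]
B = cylinder(h=3.2, r=4.3) → bbox [-4.3,-4.3,0] .. [4.3,4.3,3.2]
lo = A.lo+B.lo = [-0.7-4.3, 7-4.3, 9.6+0] = [-5.000,2.700,9.600]
hi = A.hi+B.hi = [17.7+4.3, 26+4.3, 11.8+3.2] = [22.000,30.300,15.000]
diag = √(27²+27.6²+5.4²) = √1519.92 = 38.986


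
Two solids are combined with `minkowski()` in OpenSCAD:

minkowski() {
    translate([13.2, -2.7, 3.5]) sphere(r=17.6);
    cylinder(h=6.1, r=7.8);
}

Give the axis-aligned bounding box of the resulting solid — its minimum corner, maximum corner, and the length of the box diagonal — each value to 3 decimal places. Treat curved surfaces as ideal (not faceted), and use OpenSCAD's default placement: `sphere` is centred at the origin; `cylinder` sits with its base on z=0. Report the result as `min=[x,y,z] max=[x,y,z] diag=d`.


min=[-12.200,-28.100,-14.100] max=[38.600,22.700,27.200] diag=82.867

A = translate([13.2, -2.7, 3.5]) sphere(r=17.6) → bbox [-4.4,-20.3,-14.1] .. [30.8,14.9,21.1]
B = cylinder(h=6.1, r=7.8) → bbox [-7.8,-7.8,0] .. [7.8,7.8,6.1]
lo = A.lo+B.lo = [-4.4-7.8, -20.3-7.8, -14.1+0] = [-12.200,-28.100,-14.100]
hi = A.hi+B.hi = [30.8+7.8, 14.9+7.8, 21.1+6.1] = [38.600,22.700,27.200]
diag = √(50.8²+50.8²+41.3²) = √6866.97 = 82.867


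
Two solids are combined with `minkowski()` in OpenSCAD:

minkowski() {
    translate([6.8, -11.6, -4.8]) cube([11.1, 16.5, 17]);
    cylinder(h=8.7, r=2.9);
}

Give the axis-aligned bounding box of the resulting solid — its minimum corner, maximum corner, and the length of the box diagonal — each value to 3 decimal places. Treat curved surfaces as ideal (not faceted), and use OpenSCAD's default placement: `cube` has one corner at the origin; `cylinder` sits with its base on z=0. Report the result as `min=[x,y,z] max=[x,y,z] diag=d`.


min=[3.900,-14.500,-4.800] max=[20.800,7.800,20.900] diag=37.992

A = translate([6.8, -11.6, -4.8]) cube([11.1, 16.5, 17]) → bbox [6.8,-11.6,-4.8] .. [17.9,4.9,12.2]
B = cylinder(h=8.7, r=2.9) → bbox [-2.9,-2.9,0] .. [2.9,2.9,8.7]
lo = A.lo+B.lo = [6.8-2.9, -11.6-2.9, -4.8+0] = [3.900,-14.500,-4.800]
hi = A.hi+B.hi = [17.9+2.9, 4.9+2.9, 12.2+8.7] = [20.800,7.800,20.900]
diag = √(16.9²+22.3²+25.7²) = √1443.39 = 37.992


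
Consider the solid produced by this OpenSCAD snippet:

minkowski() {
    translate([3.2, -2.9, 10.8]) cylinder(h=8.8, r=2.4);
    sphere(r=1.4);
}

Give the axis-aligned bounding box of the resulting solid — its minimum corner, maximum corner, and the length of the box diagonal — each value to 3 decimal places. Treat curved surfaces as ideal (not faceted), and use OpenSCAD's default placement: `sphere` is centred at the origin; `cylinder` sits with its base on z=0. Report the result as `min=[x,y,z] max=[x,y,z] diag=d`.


A = translate([3.2, -2.9, 10.8]) cylinder(h=8.8, r=2.4) → bbox [0.8,-5.3,10.8] .. [5.6,-0.5,19.6]
B = sphere(r=1.4) → bbox [-1.4,-1.4,-1.4] .. [1.4,1.4,1.4]
lo = A.lo+B.lo = [0.8-1.4, -5.3-1.4, 10.8-1.4] = [-0.600,-6.700,9.400]
hi = A.hi+B.hi = [5.6+1.4, -0.5+1.4, 19.6+1.4] = [7.000,0.900,21.000]
diag = √(7.6²+7.6²+11.6²) = √250.08 = 15.814

min=[-0.600,-6.700,9.400] max=[7.000,0.900,21.000] diag=15.814


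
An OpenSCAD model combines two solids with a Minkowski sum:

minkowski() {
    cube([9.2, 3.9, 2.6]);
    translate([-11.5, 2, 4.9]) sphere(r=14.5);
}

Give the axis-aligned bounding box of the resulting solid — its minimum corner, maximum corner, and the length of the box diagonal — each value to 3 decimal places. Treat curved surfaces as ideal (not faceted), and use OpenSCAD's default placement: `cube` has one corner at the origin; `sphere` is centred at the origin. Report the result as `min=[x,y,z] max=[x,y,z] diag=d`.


A = translate([-11.5, 2, 4.9]) sphere(r=14.5) → bbox [-26,-12.5,-9.6] .. [3,16.5,19.4]
B = cube([9.2, 3.9, 2.6]) → bbox [0,0,0] .. [9.2,3.9,2.6]
lo = A.lo+B.lo = [-26+0, -12.5+0, -9.6+0] = [-26.000,-12.500,-9.600]
hi = A.hi+B.hi = [3+9.2, 16.5+3.9, 19.4+2.6] = [12.200,20.400,22.000]
diag = √(38.2²+32.9²+31.6²) = √3540.21 = 59.500

min=[-26.000,-12.500,-9.600] max=[12.200,20.400,22.000] diag=59.500


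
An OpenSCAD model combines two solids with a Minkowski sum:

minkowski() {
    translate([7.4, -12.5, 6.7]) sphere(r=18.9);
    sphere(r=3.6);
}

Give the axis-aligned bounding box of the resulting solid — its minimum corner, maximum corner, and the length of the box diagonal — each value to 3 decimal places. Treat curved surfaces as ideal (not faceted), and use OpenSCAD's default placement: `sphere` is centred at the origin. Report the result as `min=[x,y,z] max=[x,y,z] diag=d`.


A = translate([7.4, -12.5, 6.7]) sphere(r=18.9) → bbox [-11.5,-31.4,-12.2] .. [26.3,6.4,25.6]
B = sphere(r=3.6) → bbox [-3.6,-3.6,-3.6] .. [3.6,3.6,3.6]
lo = A.lo+B.lo = [-11.5-3.6, -31.4-3.6, -12.2-3.6] = [-15.100,-35.000,-15.800]
hi = A.hi+B.hi = [26.3+3.6, 6.4+3.6, 25.6+3.6] = [29.900,10.000,29.200]
diag = √(45²+45²+45²) = √6075 = 77.942

min=[-15.100,-35.000,-15.800] max=[29.900,10.000,29.200] diag=77.942


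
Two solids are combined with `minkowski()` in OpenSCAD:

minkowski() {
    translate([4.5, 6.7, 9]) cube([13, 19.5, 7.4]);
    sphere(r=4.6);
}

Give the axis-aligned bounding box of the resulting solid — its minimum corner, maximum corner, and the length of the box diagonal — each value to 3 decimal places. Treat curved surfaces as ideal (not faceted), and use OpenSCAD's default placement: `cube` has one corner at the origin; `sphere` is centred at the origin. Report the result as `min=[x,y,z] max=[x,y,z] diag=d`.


A = translate([4.5, 6.7, 9]) cube([13, 19.5, 7.4]) → bbox [4.5,6.7,9] .. [17.5,26.2,16.4]
B = sphere(r=4.6) → bbox [-4.6,-4.6,-4.6] .. [4.6,4.6,4.6]
lo = A.lo+B.lo = [4.5-4.6, 6.7-4.6, 9-4.6] = [-0.100,2.100,4.400]
hi = A.hi+B.hi = [17.5+4.6, 26.2+4.6, 16.4+4.6] = [22.100,30.800,21.000]
diag = √(22.2²+28.7²+16.6²) = √1592.09 = 39.901

min=[-0.100,2.100,4.400] max=[22.100,30.800,21.000] diag=39.901


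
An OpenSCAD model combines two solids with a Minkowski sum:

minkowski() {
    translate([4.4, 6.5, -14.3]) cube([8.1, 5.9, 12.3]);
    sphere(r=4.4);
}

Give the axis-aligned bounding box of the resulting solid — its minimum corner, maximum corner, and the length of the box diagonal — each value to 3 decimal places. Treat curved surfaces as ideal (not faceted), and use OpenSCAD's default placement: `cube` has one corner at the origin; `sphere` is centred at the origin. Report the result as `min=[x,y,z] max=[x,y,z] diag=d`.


min=[0.000,2.100,-18.700] max=[16.900,16.800,2.400] diag=30.772

A = translate([4.4, 6.5, -14.3]) cube([8.1, 5.9, 12.3]) → bbox [4.4,6.5,-14.3] .. [12.5,12.4,-2]
B = sphere(r=4.4) → bbox [-4.4,-4.4,-4.4] .. [4.4,4.4,4.4]
lo = A.lo+B.lo = [4.4-4.4, 6.5-4.4, -14.3-4.4] = [0.000,2.100,-18.700]
hi = A.hi+B.hi = [12.5+4.4, 12.4+4.4, -2+4.4] = [16.900,16.800,2.400]
diag = √(16.9²+14.7²+21.1²) = √946.91 = 30.772


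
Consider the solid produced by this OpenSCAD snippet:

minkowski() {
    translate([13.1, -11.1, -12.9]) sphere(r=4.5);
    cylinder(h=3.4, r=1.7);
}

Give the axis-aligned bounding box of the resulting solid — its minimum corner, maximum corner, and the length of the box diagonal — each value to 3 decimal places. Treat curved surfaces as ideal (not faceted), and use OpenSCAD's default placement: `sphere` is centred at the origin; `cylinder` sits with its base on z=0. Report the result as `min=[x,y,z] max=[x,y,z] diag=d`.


min=[6.900,-17.300,-17.400] max=[19.300,-4.900,-5.000] diag=21.477

A = translate([13.1, -11.1, -12.9]) sphere(r=4.5) → bbox [8.6,-15.6,-17.4] .. [17.6,-6.6,-8.4]
B = cylinder(h=3.4, r=1.7) → bbox [-1.7,-1.7,0] .. [1.7,1.7,3.4]
lo = A.lo+B.lo = [8.6-1.7, -15.6-1.7, -17.4+0] = [6.900,-17.300,-17.400]
hi = A.hi+B.hi = [17.6+1.7, -6.6+1.7, -8.4+3.4] = [19.300,-4.900,-5.000]
diag = √(12.4²+12.4²+12.4²) = √461.28 = 21.477


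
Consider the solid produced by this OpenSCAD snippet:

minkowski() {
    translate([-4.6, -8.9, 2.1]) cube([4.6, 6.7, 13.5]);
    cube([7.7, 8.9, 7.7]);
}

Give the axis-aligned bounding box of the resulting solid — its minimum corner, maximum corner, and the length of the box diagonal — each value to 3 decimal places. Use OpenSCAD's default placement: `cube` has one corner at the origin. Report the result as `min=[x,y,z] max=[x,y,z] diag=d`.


min=[-4.600,-8.900,2.100] max=[7.700,6.700,23.300] diag=29.053

A = translate([-4.6, -8.9, 2.1]) cube([4.6, 6.7, 13.5]) → bbox [-4.6,-8.9,2.1] .. [0,-2.2,15.6]
B = cube([7.7, 8.9, 7.7]) → bbox [0,0,0] .. [7.7,8.9,7.7]
lo = A.lo+B.lo = [-4.6+0, -8.9+0, 2.1+0] = [-4.600,-8.900,2.100]
hi = A.hi+B.hi = [0+7.7, -2.2+8.9, 15.6+7.7] = [7.700,6.700,23.300]
diag = √(12.3²+15.6²+21.2²) = √844.09 = 29.053


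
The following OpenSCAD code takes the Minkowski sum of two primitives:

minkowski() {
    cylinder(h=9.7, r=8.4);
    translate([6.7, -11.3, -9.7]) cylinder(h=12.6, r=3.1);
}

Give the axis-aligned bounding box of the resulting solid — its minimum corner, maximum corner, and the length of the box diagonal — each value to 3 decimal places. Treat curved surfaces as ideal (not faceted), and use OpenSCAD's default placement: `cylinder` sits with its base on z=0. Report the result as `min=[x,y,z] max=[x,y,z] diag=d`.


A = translate([6.7, -11.3, -9.7]) cylinder(h=12.6, r=3.1) → bbox [3.6,-14.4,-9.7] .. [9.8,-8.2,2.9]
B = cylinder(h=9.7, r=8.4) → bbox [-8.4,-8.4,0] .. [8.4,8.4,9.7]
lo = A.lo+B.lo = [3.6-8.4, -14.4-8.4, -9.7+0] = [-4.800,-22.800,-9.700]
hi = A.hi+B.hi = [9.8+8.4, -8.2+8.4, 2.9+9.7] = [18.200,0.200,12.600]
diag = √(23²+23²+22.3²) = √1555.29 = 39.437

min=[-4.800,-22.800,-9.700] max=[18.200,0.200,12.600] diag=39.437


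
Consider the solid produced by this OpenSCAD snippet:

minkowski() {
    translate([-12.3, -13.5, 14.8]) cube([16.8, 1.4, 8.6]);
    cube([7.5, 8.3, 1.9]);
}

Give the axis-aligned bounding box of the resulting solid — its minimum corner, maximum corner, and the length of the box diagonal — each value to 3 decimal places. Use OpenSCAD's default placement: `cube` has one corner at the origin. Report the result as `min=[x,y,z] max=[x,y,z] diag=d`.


min=[-12.300,-13.500,14.800] max=[12.000,-3.800,25.300] diag=28.193

A = translate([-12.3, -13.5, 14.8]) cube([16.8, 1.4, 8.6]) → bbox [-12.3,-13.5,14.8] .. [4.5,-12.1,23.4]
B = cube([7.5, 8.3, 1.9]) → bbox [0,0,0] .. [7.5,8.3,1.9]
lo = A.lo+B.lo = [-12.3+0, -13.5+0, 14.8+0] = [-12.300,-13.500,14.800]
hi = A.hi+B.hi = [4.5+7.5, -12.1+8.3, 23.4+1.9] = [12.000,-3.800,25.300]
diag = √(24.3²+9.7²+10.5²) = √794.83 = 28.193


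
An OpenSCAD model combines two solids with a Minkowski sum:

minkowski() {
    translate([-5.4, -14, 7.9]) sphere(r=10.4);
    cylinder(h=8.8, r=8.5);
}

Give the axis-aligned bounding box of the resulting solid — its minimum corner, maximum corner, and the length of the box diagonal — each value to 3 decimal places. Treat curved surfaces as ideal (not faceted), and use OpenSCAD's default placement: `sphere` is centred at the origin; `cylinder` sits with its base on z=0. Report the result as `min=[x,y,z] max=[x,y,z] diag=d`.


min=[-24.300,-32.900,-2.500] max=[13.500,4.900,27.100] diag=61.105

A = translate([-5.4, -14, 7.9]) sphere(r=10.4) → bbox [-15.8,-24.4,-2.5] .. [5,-3.6,18.3]
B = cylinder(h=8.8, r=8.5) → bbox [-8.5,-8.5,0] .. [8.5,8.5,8.8]
lo = A.lo+B.lo = [-15.8-8.5, -24.4-8.5, -2.5+0] = [-24.300,-32.900,-2.500]
hi = A.hi+B.hi = [5+8.5, -3.6+8.5, 18.3+8.8] = [13.500,4.900,27.100]
diag = √(37.8²+37.8²+29.6²) = √3733.84 = 61.105


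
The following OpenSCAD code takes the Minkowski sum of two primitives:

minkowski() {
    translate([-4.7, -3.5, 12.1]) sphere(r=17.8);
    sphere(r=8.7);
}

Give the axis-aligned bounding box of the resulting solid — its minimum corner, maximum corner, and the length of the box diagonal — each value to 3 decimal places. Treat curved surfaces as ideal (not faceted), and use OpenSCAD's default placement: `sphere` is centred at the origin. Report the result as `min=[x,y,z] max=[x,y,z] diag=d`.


min=[-31.200,-30.000,-14.400] max=[21.800,23.000,38.600] diag=91.799

A = translate([-4.7, -3.5, 12.1]) sphere(r=17.8) → bbox [-22.5,-21.3,-5.7] .. [13.1,14.3,29.9]
B = sphere(r=8.7) → bbox [-8.7,-8.7,-8.7] .. [8.7,8.7,8.7]
lo = A.lo+B.lo = [-22.5-8.7, -21.3-8.7, -5.7-8.7] = [-31.200,-30.000,-14.400]
hi = A.hi+B.hi = [13.1+8.7, 14.3+8.7, 29.9+8.7] = [21.800,23.000,38.600]
diag = √(53²+53²+53²) = √8427 = 91.799


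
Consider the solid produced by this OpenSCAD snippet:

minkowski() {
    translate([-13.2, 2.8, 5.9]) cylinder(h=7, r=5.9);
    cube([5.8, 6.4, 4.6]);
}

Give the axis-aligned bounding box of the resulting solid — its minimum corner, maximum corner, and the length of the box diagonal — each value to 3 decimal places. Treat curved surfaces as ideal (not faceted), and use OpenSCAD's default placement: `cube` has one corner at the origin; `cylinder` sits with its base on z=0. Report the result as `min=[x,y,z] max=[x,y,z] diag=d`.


min=[-19.100,-3.100,5.900] max=[-1.500,15.100,17.500] diag=27.849

A = translate([-13.2, 2.8, 5.9]) cylinder(h=7, r=5.9) → bbox [-19.1,-3.1,5.9] .. [-7.3,8.7,12.9]
B = cube([5.8, 6.4, 4.6]) → bbox [0,0,0] .. [5.8,6.4,4.6]
lo = A.lo+B.lo = [-19.1+0, -3.1+0, 5.9+0] = [-19.100,-3.100,5.900]
hi = A.hi+B.hi = [-7.3+5.8, 8.7+6.4, 12.9+4.6] = [-1.500,15.100,17.500]
diag = √(17.6²+18.2²+11.6²) = √775.56 = 27.849


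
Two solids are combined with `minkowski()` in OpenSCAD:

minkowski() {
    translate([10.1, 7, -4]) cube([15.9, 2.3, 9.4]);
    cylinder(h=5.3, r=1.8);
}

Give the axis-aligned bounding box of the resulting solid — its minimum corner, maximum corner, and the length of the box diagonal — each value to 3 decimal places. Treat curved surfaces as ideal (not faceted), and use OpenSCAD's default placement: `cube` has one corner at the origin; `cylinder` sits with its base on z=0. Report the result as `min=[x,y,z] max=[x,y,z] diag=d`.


A = translate([10.1, 7, -4]) cube([15.9, 2.3, 9.4]) → bbox [10.1,7,-4] .. [26,9.3,5.4]
B = cylinder(h=5.3, r=1.8) → bbox [-1.8,-1.8,0] .. [1.8,1.8,5.3]
lo = A.lo+B.lo = [10.1-1.8, 7-1.8, -4+0] = [8.300,5.200,-4.000]
hi = A.hi+B.hi = [26+1.8, 9.3+1.8, 5.4+5.3] = [27.800,11.100,10.700]
diag = √(19.5²+5.9²+14.7²) = √631.15 = 25.123

min=[8.300,5.200,-4.000] max=[27.800,11.100,10.700] diag=25.123


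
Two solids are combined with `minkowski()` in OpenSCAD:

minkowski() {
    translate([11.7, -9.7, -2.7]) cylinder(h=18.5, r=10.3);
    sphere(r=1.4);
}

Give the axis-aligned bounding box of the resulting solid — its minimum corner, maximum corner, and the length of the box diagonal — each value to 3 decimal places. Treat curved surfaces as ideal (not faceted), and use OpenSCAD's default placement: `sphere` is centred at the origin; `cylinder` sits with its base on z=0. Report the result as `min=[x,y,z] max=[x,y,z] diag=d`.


min=[0.000,-21.400,-4.100] max=[23.400,2.000,17.200] diag=39.355

A = translate([11.7, -9.7, -2.7]) cylinder(h=18.5, r=10.3) → bbox [1.4,-20,-2.7] .. [22,0.6,15.8]
B = sphere(r=1.4) → bbox [-1.4,-1.4,-1.4] .. [1.4,1.4,1.4]
lo = A.lo+B.lo = [1.4-1.4, -20-1.4, -2.7-1.4] = [0.000,-21.400,-4.100]
hi = A.hi+B.hi = [22+1.4, 0.6+1.4, 15.8+1.4] = [23.400,2.000,17.200]
diag = √(23.4²+23.4²+21.3²) = √1548.81 = 39.355


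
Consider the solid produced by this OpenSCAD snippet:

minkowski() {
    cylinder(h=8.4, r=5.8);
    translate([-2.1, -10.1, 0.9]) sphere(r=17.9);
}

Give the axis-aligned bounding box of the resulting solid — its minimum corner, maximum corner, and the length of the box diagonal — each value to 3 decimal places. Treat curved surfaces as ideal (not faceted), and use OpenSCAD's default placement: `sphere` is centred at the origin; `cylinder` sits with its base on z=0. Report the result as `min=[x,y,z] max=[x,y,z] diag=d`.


A = translate([-2.1, -10.1, 0.9]) sphere(r=17.9) → bbox [-20,-28,-17] .. [15.8,7.8,18.8]
B = cylinder(h=8.4, r=5.8) → bbox [-5.8,-5.8,0] .. [5.8,5.8,8.4]
lo = A.lo+B.lo = [-20-5.8, -28-5.8, -17+0] = [-25.800,-33.800,-17.000]
hi = A.hi+B.hi = [15.8+5.8, 7.8+5.8, 18.8+8.4] = [21.600,13.600,27.200]
diag = √(47.4²+47.4²+44.2²) = √6447.16 = 80.294

min=[-25.800,-33.800,-17.000] max=[21.600,13.600,27.200] diag=80.294


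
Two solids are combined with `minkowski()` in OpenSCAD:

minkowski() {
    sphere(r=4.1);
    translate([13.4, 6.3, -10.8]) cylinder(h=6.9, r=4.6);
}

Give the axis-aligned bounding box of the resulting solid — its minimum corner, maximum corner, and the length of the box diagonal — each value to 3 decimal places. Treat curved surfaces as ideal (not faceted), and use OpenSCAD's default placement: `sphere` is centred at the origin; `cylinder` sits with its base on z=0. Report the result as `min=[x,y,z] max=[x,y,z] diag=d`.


min=[4.700,-2.400,-14.900] max=[22.100,15.000,0.200] diag=28.871

A = translate([13.4, 6.3, -10.8]) cylinder(h=6.9, r=4.6) → bbox [8.8,1.7,-10.8] .. [18,10.9,-3.9]
B = sphere(r=4.1) → bbox [-4.1,-4.1,-4.1] .. [4.1,4.1,4.1]
lo = A.lo+B.lo = [8.8-4.1, 1.7-4.1, -10.8-4.1] = [4.700,-2.400,-14.900]
hi = A.hi+B.hi = [18+4.1, 10.9+4.1, -3.9+4.1] = [22.100,15.000,0.200]
diag = √(17.4²+17.4²+15.1²) = √833.53 = 28.871


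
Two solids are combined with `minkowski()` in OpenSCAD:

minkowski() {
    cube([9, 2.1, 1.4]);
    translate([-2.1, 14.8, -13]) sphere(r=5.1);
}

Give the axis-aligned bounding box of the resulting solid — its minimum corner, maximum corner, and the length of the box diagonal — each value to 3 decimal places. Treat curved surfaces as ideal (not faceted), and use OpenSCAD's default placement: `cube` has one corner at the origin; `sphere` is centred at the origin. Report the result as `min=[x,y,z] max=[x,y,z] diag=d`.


min=[-7.200,9.700,-18.100] max=[12.000,22.000,-6.500] diag=25.583

A = translate([-2.1, 14.8, -13]) sphere(r=5.1) → bbox [-7.2,9.7,-18.1] .. [3,19.9,-7.9]
B = cube([9, 2.1, 1.4]) → bbox [0,0,0] .. [9,2.1,1.4]
lo = A.lo+B.lo = [-7.2+0, 9.7+0, -18.1+0] = [-7.200,9.700,-18.100]
hi = A.hi+B.hi = [3+9, 19.9+2.1, -7.9+1.4] = [12.000,22.000,-6.500]
diag = √(19.2²+12.3²+11.6²) = √654.49 = 25.583


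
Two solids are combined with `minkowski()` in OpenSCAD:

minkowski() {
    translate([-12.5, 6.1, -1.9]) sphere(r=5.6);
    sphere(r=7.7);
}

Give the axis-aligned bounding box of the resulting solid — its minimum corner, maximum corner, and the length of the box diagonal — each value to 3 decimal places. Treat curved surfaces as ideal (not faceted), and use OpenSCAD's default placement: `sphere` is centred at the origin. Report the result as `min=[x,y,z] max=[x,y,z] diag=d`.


min=[-25.800,-7.200,-15.200] max=[0.800,19.400,11.400] diag=46.073

A = translate([-12.5, 6.1, -1.9]) sphere(r=5.6) → bbox [-18.1,0.5,-7.5] .. [-6.9,11.7,3.7]
B = sphere(r=7.7) → bbox [-7.7,-7.7,-7.7] .. [7.7,7.7,7.7]
lo = A.lo+B.lo = [-18.1-7.7, 0.5-7.7, -7.5-7.7] = [-25.800,-7.200,-15.200]
hi = A.hi+B.hi = [-6.9+7.7, 11.7+7.7, 3.7+7.7] = [0.800,19.400,11.400]
diag = √(26.6²+26.6²+26.6²) = √2122.68 = 46.073


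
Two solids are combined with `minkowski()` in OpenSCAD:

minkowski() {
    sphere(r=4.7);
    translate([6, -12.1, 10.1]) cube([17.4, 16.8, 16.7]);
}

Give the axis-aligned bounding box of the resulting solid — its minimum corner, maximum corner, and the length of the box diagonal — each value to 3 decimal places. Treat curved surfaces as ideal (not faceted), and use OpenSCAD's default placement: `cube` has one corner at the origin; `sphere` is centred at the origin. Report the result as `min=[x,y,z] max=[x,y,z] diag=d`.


A = translate([6, -12.1, 10.1]) cube([17.4, 16.8, 16.7]) → bbox [6,-12.1,10.1] .. [23.4,4.7,26.8]
B = sphere(r=4.7) → bbox [-4.7,-4.7,-4.7] .. [4.7,4.7,4.7]
lo = A.lo+B.lo = [6-4.7, -12.1-4.7, 10.1-4.7] = [1.300,-16.800,5.400]
hi = A.hi+B.hi = [23.4+4.7, 4.7+4.7, 26.8+4.7] = [28.100,9.400,31.500]
diag = √(26.8²+26.2²+26.1²) = √2085.89 = 45.672

min=[1.300,-16.800,5.400] max=[28.100,9.400,31.500] diag=45.672


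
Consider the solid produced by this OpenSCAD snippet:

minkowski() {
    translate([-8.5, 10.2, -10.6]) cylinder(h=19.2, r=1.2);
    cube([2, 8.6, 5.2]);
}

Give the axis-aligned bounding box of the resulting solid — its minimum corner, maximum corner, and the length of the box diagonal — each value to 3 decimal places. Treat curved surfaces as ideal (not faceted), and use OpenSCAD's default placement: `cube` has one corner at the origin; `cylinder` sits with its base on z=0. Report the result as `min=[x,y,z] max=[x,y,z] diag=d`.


min=[-9.700,9.000,-10.600] max=[-5.300,20.000,13.800] diag=27.124

A = translate([-8.5, 10.2, -10.6]) cylinder(h=19.2, r=1.2) → bbox [-9.7,9,-10.6] .. [-7.3,11.4,8.6]
B = cube([2, 8.6, 5.2]) → bbox [0,0,0] .. [2,8.6,5.2]
lo = A.lo+B.lo = [-9.7+0, 9+0, -10.6+0] = [-9.700,9.000,-10.600]
hi = A.hi+B.hi = [-7.3+2, 11.4+8.6, 8.6+5.2] = [-5.300,20.000,13.800]
diag = √(4.4²+11²+24.4²) = √735.72 = 27.124


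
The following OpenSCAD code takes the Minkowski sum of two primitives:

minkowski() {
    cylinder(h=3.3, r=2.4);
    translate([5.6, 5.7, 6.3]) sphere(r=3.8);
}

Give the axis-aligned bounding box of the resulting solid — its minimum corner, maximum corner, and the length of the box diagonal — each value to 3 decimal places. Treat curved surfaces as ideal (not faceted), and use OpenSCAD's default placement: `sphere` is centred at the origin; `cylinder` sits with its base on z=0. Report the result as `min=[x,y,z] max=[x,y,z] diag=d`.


A = translate([5.6, 5.7, 6.3]) sphere(r=3.8) → bbox [1.8,1.9,2.5] .. [9.4,9.5,10.1]
B = cylinder(h=3.3, r=2.4) → bbox [-2.4,-2.4,0] .. [2.4,2.4,3.3]
lo = A.lo+B.lo = [1.8-2.4, 1.9-2.4, 2.5+0] = [-0.600,-0.500,2.500]
hi = A.hi+B.hi = [9.4+2.4, 9.5+2.4, 10.1+3.3] = [11.800,11.900,13.400]
diag = √(12.4²+12.4²+10.9²) = √426.33 = 20.648

min=[-0.600,-0.500,2.500] max=[11.800,11.900,13.400] diag=20.648


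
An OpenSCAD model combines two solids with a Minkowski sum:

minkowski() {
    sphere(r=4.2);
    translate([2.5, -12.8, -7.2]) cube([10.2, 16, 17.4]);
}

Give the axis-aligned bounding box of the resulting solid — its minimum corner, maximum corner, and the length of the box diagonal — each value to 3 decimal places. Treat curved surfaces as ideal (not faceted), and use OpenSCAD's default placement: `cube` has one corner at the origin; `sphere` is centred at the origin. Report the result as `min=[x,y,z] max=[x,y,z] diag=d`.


A = translate([2.5, -12.8, -7.2]) cube([10.2, 16, 17.4]) → bbox [2.5,-12.8,-7.2] .. [12.7,3.2,10.2]
B = sphere(r=4.2) → bbox [-4.2,-4.2,-4.2] .. [4.2,4.2,4.2]
lo = A.lo+B.lo = [2.5-4.2, -12.8-4.2, -7.2-4.2] = [-1.700,-17.000,-11.400]
hi = A.hi+B.hi = [12.7+4.2, 3.2+4.2, 10.2+4.2] = [16.900,7.400,14.400]
diag = √(18.6²+24.4²+25.8²) = √1606.96 = 40.087

min=[-1.700,-17.000,-11.400] max=[16.900,7.400,14.400] diag=40.087


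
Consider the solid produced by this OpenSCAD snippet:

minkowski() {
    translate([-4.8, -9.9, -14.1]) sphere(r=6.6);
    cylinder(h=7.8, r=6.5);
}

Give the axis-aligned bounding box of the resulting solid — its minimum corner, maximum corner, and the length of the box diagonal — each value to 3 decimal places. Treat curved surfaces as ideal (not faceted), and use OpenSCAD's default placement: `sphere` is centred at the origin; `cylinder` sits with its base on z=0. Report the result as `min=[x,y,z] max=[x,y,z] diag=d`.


min=[-17.900,-23.000,-20.700] max=[8.300,3.200,0.300] diag=42.590

A = translate([-4.8, -9.9, -14.1]) sphere(r=6.6) → bbox [-11.4,-16.5,-20.7] .. [1.8,-3.3,-7.5]
B = cylinder(h=7.8, r=6.5) → bbox [-6.5,-6.5,0] .. [6.5,6.5,7.8]
lo = A.lo+B.lo = [-11.4-6.5, -16.5-6.5, -20.7+0] = [-17.900,-23.000,-20.700]
hi = A.hi+B.hi = [1.8+6.5, -3.3+6.5, -7.5+7.8] = [8.300,3.200,0.300]
diag = √(26.2²+26.2²+21²) = √1813.88 = 42.590


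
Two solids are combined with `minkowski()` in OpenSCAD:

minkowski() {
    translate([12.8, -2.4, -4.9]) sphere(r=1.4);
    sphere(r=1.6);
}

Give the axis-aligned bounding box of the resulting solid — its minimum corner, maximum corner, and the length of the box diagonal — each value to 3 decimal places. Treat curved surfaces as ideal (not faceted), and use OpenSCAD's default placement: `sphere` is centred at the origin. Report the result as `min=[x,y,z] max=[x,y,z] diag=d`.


A = translate([12.8, -2.4, -4.9]) sphere(r=1.4) → bbox [11.4,-3.8,-6.3] .. [14.2,-1,-3.5]
B = sphere(r=1.6) → bbox [-1.6,-1.6,-1.6] .. [1.6,1.6,1.6]
lo = A.lo+B.lo = [11.4-1.6, -3.8-1.6, -6.3-1.6] = [9.800,-5.400,-7.900]
hi = A.hi+B.hi = [14.2+1.6, -1+1.6, -3.5+1.6] = [15.800,0.600,-1.900]
diag = √(6²+6²+6²) = √108 = 10.392

min=[9.800,-5.400,-7.900] max=[15.800,0.600,-1.900] diag=10.392


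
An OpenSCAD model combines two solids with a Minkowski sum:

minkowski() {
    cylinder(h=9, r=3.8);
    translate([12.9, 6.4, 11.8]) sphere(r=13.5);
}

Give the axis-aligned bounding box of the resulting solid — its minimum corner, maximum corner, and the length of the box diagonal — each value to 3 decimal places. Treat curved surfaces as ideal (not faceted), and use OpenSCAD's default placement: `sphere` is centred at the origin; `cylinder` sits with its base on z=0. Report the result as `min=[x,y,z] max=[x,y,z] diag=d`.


min=[-4.400,-10.900,-1.700] max=[30.200,23.700,34.300] diag=60.748

A = translate([12.9, 6.4, 11.8]) sphere(r=13.5) → bbox [-0.6,-7.1,-1.7] .. [26.4,19.9,25.3]
B = cylinder(h=9, r=3.8) → bbox [-3.8,-3.8,0] .. [3.8,3.8,9]
lo = A.lo+B.lo = [-0.6-3.8, -7.1-3.8, -1.7+0] = [-4.400,-10.900,-1.700]
hi = A.hi+B.hi = [26.4+3.8, 19.9+3.8, 25.3+9] = [30.200,23.700,34.300]
diag = √(34.6²+34.6²+36²) = √3690.32 = 60.748


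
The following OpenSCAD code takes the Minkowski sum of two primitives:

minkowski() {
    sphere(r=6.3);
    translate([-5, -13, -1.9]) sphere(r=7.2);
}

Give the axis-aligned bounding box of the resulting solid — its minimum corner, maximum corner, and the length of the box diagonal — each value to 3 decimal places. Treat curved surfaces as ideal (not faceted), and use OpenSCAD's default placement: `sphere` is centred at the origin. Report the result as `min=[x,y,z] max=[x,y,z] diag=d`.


A = translate([-5, -13, -1.9]) sphere(r=7.2) → bbox [-12.2,-20.2,-9.1] .. [2.2,-5.8,5.3]
B = sphere(r=6.3) → bbox [-6.3,-6.3,-6.3] .. [6.3,6.3,6.3]
lo = A.lo+B.lo = [-12.2-6.3, -20.2-6.3, -9.1-6.3] = [-18.500,-26.500,-15.400]
hi = A.hi+B.hi = [2.2+6.3, -5.8+6.3, 5.3+6.3] = [8.500,0.500,11.600]
diag = √(27²+27²+27²) = √2187 = 46.765

min=[-18.500,-26.500,-15.400] max=[8.500,0.500,11.600] diag=46.765


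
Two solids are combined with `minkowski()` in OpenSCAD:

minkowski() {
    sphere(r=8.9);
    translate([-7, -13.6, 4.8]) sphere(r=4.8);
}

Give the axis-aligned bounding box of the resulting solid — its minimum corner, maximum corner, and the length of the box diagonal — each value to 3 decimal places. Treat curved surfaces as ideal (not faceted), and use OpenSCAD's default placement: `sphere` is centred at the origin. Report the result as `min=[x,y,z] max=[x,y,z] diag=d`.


min=[-20.700,-27.300,-8.900] max=[6.700,0.100,18.500] diag=47.458

A = translate([-7, -13.6, 4.8]) sphere(r=4.8) → bbox [-11.8,-18.4,0] .. [-2.2,-8.8,9.6]
B = sphere(r=8.9) → bbox [-8.9,-8.9,-8.9] .. [8.9,8.9,8.9]
lo = A.lo+B.lo = [-11.8-8.9, -18.4-8.9, 0-8.9] = [-20.700,-27.300,-8.900]
hi = A.hi+B.hi = [-2.2+8.9, -8.8+8.9, 9.6+8.9] = [6.700,0.100,18.500]
diag = √(27.4²+27.4²+27.4²) = √2252.28 = 47.458


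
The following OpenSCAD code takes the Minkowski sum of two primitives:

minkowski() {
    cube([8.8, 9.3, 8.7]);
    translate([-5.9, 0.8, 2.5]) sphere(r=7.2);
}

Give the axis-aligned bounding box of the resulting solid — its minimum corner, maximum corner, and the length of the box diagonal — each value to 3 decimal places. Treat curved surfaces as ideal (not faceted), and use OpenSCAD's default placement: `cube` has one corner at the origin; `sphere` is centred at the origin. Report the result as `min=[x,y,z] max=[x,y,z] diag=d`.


min=[-13.100,-6.400,-4.700] max=[10.100,17.300,18.400] diag=40.417

A = translate([-5.9, 0.8, 2.5]) sphere(r=7.2) → bbox [-13.1,-6.4,-4.7] .. [1.3,8,9.7]
B = cube([8.8, 9.3, 8.7]) → bbox [0,0,0] .. [8.8,9.3,8.7]
lo = A.lo+B.lo = [-13.1+0, -6.4+0, -4.7+0] = [-13.100,-6.400,-4.700]
hi = A.hi+B.hi = [1.3+8.8, 8+9.3, 9.7+8.7] = [10.100,17.300,18.400]
diag = √(23.2²+23.7²+23.1²) = √1633.54 = 40.417
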